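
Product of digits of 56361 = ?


5 × 6 × 3 × 6 × 1 = 540


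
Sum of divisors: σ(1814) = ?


Divisors of 1814: 1, 2, 907, 1814
Sum = 1 + 2 + 907 + 1814 = 2724

σ(1814) = 2724


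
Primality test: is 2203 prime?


Check divisors up to sqrt(2203) = 46.9361
No divisors found.
2203 is prime.

Yes, 2203 is prime


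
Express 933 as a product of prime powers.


933 / 3 = 311
311 / 311 = 1
933 = 3 × 311


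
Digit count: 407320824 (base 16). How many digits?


407320824 in base 16 = 184738F8
Number of digits = 8

8 digits (base 16)


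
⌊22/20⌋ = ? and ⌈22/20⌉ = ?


22/20 = 1.1000
floor = 1
ceil = 2

floor = 1, ceil = 2


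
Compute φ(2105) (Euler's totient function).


2105 = 5 × 421
Prime factors: 5, 421
φ(2105) = 2105 × (1-1/5) × (1-1/421)
= 2105 × 4/5 × 420/421 = 1680

φ(2105) = 1680


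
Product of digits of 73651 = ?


7 × 3 × 6 × 5 × 1 = 630


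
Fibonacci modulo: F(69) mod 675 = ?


F(k) mod 675 for k=1..69:
1, 1, 2, 3, 5, 8, 13, 21, 34, 55, 89, 144, 233, 377, 610, 312, 247, 559, 131, 15, 146, 161, 307, 468, 100, 568, 668, 561, 554, 440, 319, 84, 403, 487, 215, 27, 242, 269, 511, 105, 616, 46, 662, 33, 20, 53, 73, 126, 199, 325, 524, 174, 23, 197, 220, 417, 637, 379, 341, 45, 386, 431, 142, 573, 40, 613, 653, 591, 569
F(69) mod 675 = 569


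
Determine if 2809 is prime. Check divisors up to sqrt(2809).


2809 / 53 = 53 (exact division)
2809 is NOT prime.

No, 2809 is not prime


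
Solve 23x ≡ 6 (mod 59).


GCD(23, 59) = 1, unique solution
a^(-1) mod 59 = 18
x = 18 * 6 mod 59 = 49

x ≡ 49 (mod 59)


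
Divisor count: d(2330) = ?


2330 = 2^1 × 5^1 × 233^1
d(2330) = (1+1) × (1+1) × (1+1) = 8

8 divisors


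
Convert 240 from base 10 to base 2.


240 (base 10) = 240 (decimal)
240 (decimal) = 11110000 (base 2)


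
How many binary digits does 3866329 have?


3866329 in base 2 = 1110101111111011011001
Number of digits = 22

22 digits (base 2)


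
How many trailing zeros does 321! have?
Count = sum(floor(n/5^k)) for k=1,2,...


floor(321/5) = 64
floor(321/25) = 12
floor(321/125) = 2
Total = 78

78 trailing zeros


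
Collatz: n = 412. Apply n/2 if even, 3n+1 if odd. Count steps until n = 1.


412 → 206 → 103 → 310 → 155 → 466 → 233 → 700 → 350 → 175 → 526 → 263 → 790 → 395 → 1186 → 593 → 1780 → 890 → 445 → 1336 → 668 → 334 → 167 → 502 → 251 → 754 → 377 → 1132 → 566 → 283 → 850 → 425 → 1276 → 638 → 319 → 958 → 479 → 1438 → 719 → 2158 → 1079 → 3238 → 1619 → 4858 → 2429 → 7288 → 3644 → 1822 → 911 → 2734 → 1367 → 4102 → 2051 → 6154 → 3077 → 9232 → 4616 → 2308 → 1154 → 577 → 1732 → 866 → 433 → 1300 → 650 → 325 → 976 → 488 → 244 → 122 → 61 → 184 → 92 → 46 → 23 → 70 → 35 → 106 → 53 → 160 → 80 → 40 → 20 → 10 → 5 → 16 → 8 → 4 → 2 → 1
Total steps = 89

89 steps


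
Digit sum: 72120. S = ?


7 + 2 + 1 + 2 + 0 = 12


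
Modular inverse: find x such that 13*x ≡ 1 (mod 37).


Use the extended Euclidean algorithm on (37, 13); each row r = 37*s + 13*t:
r=37, s=1, t=0
r=13, s=0, t=1
q=2: r=11, s=1, t=-2   [37*(1) + 13*(-2) = 11]
q=1: r=2, s=-1, t=3   [37*(-1) + 13*(3) = 2]
q=5: r=1, s=6, t=-17   [37*(6) + 13*(-17) = 1]
q=2: r=0, s=-13, t=37   [37*(-13) + 13*(37) = 0]
GCD = 1 with t = -17, so 13*(-17) ≡ 1 (mod 37)
Inverse = -17 mod 37 = 20
Check: 13 * 20 = 260 ≡ 1 (mod 37)

13^(-1) ≡ 20 (mod 37)


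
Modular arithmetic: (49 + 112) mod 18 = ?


49 + 112 = 161
161 mod 18 = 17


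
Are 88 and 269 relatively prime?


Euclidean algorithm:
269 = 3 * 88 + 5
88 = 17 * 5 + 3
5 = 1 * 3 + 2
3 = 1 * 2 + 1
2 = 2 * 1 + 0
GCD(88, 269) = 1

Yes, coprime (GCD = 1)


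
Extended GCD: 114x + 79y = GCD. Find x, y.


Tabular extended Euclidean (each row: r = 114*s + 79*t):
r=114, s=1, t=0
r=79, s=0, t=1
q=1: r=35, s=1, t=-1   [114*(1) + 79*(-1) = 35]
q=2: r=9, s=-2, t=3   [114*(-2) + 79*(3) = 9]
q=3: r=8, s=7, t=-10   [114*(7) + 79*(-10) = 8]
q=1: r=1, s=-9, t=13   [114*(-9) + 79*(13) = 1]
q=8: r=0, s=79, t=-114   [114*(79) + 79*(-114) = 0]
GCD = 1; from the row with r=1: x=-9, y=13
Check: 114*(-9) + 79*(13) = -1026 + 1027 = 1

GCD = 1, x = -9, y = 13


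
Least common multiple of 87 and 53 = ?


GCD(87, 53) = 1
LCM = 87*53/1 = 4611/1 = 4611

LCM = 4611


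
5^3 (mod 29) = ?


5^1 mod 29 = 5
5^2 mod 29 = 25
5^3 mod 29 = 9


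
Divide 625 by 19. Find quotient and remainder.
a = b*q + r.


625 = 19 * 32 + 17
Check: 608 + 17 = 625

q = 32, r = 17


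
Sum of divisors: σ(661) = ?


Divisors of 661: 1, 661
Sum = 1 + 661 = 662

σ(661) = 662


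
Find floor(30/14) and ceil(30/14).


30/14 = 2.1429
floor = 2
ceil = 3

floor = 2, ceil = 3


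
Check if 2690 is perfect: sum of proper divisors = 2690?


Proper divisors of 2690: 1, 2, 5, 10, 269, 538, 1345
Sum = 1 + 2 + 5 + 10 + 269 + 538 + 1345 = 2170

No, 2690 is not perfect (2170 ≠ 2690)


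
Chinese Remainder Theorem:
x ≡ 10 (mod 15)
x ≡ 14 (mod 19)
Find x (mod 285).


M = 15*19 = 285
M1 = M/15 = 19, M2 = M/19 = 15
M1^(-1) mod 15 = 4, M2^(-1) mod 19 = 14
x = 10*19*4 + 14*15*14 = 3700
3700 mod 285 = 280
Check: 280 mod 15 = 10 ✓, 280 mod 19 = 14 ✓

x ≡ 280 (mod 285)


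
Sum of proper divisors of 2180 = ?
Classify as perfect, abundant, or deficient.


Proper divisors: 1, 2, 4, 5, 10, 20, 109, 218, 436, 545, 1090
Sum = 1 + 2 + 4 + 5 + 10 + 20 + 109 + 218 + 436 + 545 + 1090 = 2440
2440 > 2180 → abundant

s(2180) = 2440 (abundant)


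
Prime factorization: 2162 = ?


2162 / 2 = 1081
1081 / 23 = 47
47 / 47 = 1
2162 = 2 × 23 × 47


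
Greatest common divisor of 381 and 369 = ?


381 = 1 * 369 + 12
369 = 30 * 12 + 9
12 = 1 * 9 + 3
9 = 3 * 3 + 0
GCD = 3


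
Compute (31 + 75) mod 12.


31 + 75 = 106
106 mod 12 = 10


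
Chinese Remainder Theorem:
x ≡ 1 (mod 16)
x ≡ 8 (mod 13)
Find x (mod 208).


M = 16*13 = 208
M1 = M/16 = 13, M2 = M/13 = 16
M1^(-1) mod 16 = 5, M2^(-1) mod 13 = 9
x = 1*13*5 + 8*16*9 = 1217
1217 mod 208 = 177
Check: 177 mod 16 = 1 ✓, 177 mod 13 = 8 ✓

x ≡ 177 (mod 208)


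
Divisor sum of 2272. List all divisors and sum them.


Divisors of 2272: 1, 2, 4, 8, 16, 32, 71, 142, 284, 568, 1136, 2272
Sum = 1 + 2 + 4 + 8 + 16 + 32 + 71 + 142 + 284 + 568 + 1136 + 2272 = 4536

σ(2272) = 4536


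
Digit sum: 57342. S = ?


5 + 7 + 3 + 4 + 2 = 21


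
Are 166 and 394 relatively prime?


Euclidean algorithm:
394 = 2 * 166 + 62
166 = 2 * 62 + 42
62 = 1 * 42 + 20
42 = 2 * 20 + 2
20 = 10 * 2 + 0
GCD(166, 394) = 2

No, not coprime (GCD = 2)


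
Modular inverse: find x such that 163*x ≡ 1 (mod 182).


Use the extended Euclidean algorithm on (182, 163); each row r = 182*s + 163*t:
r=182, s=1, t=0
r=163, s=0, t=1
q=1: r=19, s=1, t=-1   [182*(1) + 163*(-1) = 19]
q=8: r=11, s=-8, t=9   [182*(-8) + 163*(9) = 11]
q=1: r=8, s=9, t=-10   [182*(9) + 163*(-10) = 8]
q=1: r=3, s=-17, t=19   [182*(-17) + 163*(19) = 3]
q=2: r=2, s=43, t=-48   [182*(43) + 163*(-48) = 2]
q=1: r=1, s=-60, t=67   [182*(-60) + 163*(67) = 1]
q=2: r=0, s=163, t=-182   [182*(163) + 163*(-182) = 0]
GCD = 1 with t = 67, so 163*(67) ≡ 1 (mod 182)
Inverse = 67 mod 182 = 67
Check: 163 * 67 = 10921 ≡ 1 (mod 182)

163^(-1) ≡ 67 (mod 182)


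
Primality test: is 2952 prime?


2952 / 2 = 1476 (exact division)
2952 is NOT prime.

No, 2952 is not prime


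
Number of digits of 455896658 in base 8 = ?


455896658 in base 8 = 3313067122
Number of digits = 10

10 digits (base 8)


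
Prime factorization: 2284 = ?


2284 / 2 = 1142
1142 / 2 = 571
571 / 571 = 1
2284 = 2^2 × 571


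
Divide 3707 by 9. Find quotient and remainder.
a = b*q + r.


3707 = 9 * 411 + 8
Check: 3699 + 8 = 3707

q = 411, r = 8


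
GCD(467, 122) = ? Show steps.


467 = 3 * 122 + 101
122 = 1 * 101 + 21
101 = 4 * 21 + 17
21 = 1 * 17 + 4
17 = 4 * 4 + 1
4 = 4 * 1 + 0
GCD = 1


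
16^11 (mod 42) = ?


16^1 mod 42 = 16
16^2 mod 42 = 4
16^3 mod 42 = 22
16^4 mod 42 = 16
16^5 mod 42 = 4
16^6 mod 42 = 22
16^7 mod 42 = 16
16^8 mod 42 = 4
16^9 mod 42 = 22
16^10 mod 42 = 16
16^11 mod 42 = 4


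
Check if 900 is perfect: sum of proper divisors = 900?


Proper divisors of 900: 1, 2, 3, 4, 5, 6, 9, 10, 12, 15, 18, 20, 25, 30, 36, 45, 50, 60, 75, 90, 100, 150, 180, 225, 300, 450
Sum = 1 + 2 + 3 + 4 + 5 + 6 + 9 + 10 + 12 + 15 + 18 + 20 + 25 + 30 + 36 + 45 + 50 + 60 + 75 + 90 + 100 + 150 + 180 + 225 + 300 + 450 = 1921

No, 900 is not perfect (1921 ≠ 900)


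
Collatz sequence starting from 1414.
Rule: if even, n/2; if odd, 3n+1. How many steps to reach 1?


1414 → 707 → 2122 → 1061 → 3184 → 1592 → 796 → 398 → 199 → 598 → 299 → 898 → 449 → 1348 → 674 → 337 → 1012 → 506 → 253 → 760 → 380 → 190 → 95 → 286 → 143 → 430 → 215 → 646 → 323 → 970 → 485 → 1456 → 728 → 364 → 182 → 91 → 274 → 137 → 412 → 206 → 103 → 310 → 155 → 466 → 233 → 700 → 350 → 175 → 526 → 263 → 790 → 395 → 1186 → 593 → 1780 → 890 → 445 → 1336 → 668 → 334 → 167 → 502 → 251 → 754 → 377 → 1132 → 566 → 283 → 850 → 425 → 1276 → 638 → 319 → 958 → 479 → 1438 → 719 → 2158 → 1079 → 3238 → 1619 → 4858 → 2429 → 7288 → 3644 → 1822 → 911 → 2734 → 1367 → 4102 → 2051 → 6154 → 3077 → 9232 → 4616 → 2308 → 1154 → 577 → 1732 → 866 → 433 → 1300 → 650 → 325 → 976 → 488 → 244 → 122 → 61 → 184 → 92 → 46 → 23 → 70 → 35 → 106 → 53 → 160 → 80 → 40 → 20 → 10 → 5 → 16 → 8 → 4 → 2 → 1
Total steps = 127

127 steps


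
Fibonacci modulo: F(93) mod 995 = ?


F(k) mod 995 for k=1..93:
1, 1, 2, 3, 5, 8, 13, 21, 34, 55, 89, 144, 233, 377, 610, 987, 602, 594, 201, 795, 1, 796, 797, 598, 400, 3, 403, 406, 809, 220, 34, 254, 288, 542, 830, 377, 212, 589, 801, 395, 201, 596, 797, 398, 200, 598, 798, 401, 204, 605, 809, 419, 233, 652, 885, 542, 432, 974, 411, 390, 801, 196, 2, 198, 200, 398, 598, 1, 599, 600, 204, 804, 13, 817, 830, 652, 487, 144, 631, 775, 411, 191, 602, 793, 400, 198, 598, 796, 399, 200, 599, 799, 403
F(93) mod 995 = 403


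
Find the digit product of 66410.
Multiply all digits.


6 × 6 × 4 × 1 × 0 = 0


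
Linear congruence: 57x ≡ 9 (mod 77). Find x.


GCD(57, 77) = 1, unique solution
a^(-1) mod 77 = 50
x = 50 * 9 mod 77 = 65

x ≡ 65 (mod 77)


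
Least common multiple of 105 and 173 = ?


GCD(105, 173) = 1
LCM = 105*173/1 = 18165/1 = 18165

LCM = 18165


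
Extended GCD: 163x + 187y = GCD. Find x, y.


Tabular extended Euclidean (each row: r = 163*s + 187*t):
r=163, s=1, t=0
r=187, s=0, t=1
q=0: r=163, s=1, t=0   [163*(1) + 187*(0) = 163]
q=1: r=24, s=-1, t=1   [163*(-1) + 187*(1) = 24]
q=6: r=19, s=7, t=-6   [163*(7) + 187*(-6) = 19]
q=1: r=5, s=-8, t=7   [163*(-8) + 187*(7) = 5]
q=3: r=4, s=31, t=-27   [163*(31) + 187*(-27) = 4]
q=1: r=1, s=-39, t=34   [163*(-39) + 187*(34) = 1]
q=4: r=0, s=187, t=-163   [163*(187) + 187*(-163) = 0]
GCD = 1; from the row with r=1: x=-39, y=34
Check: 163*(-39) + 187*(34) = -6357 + 6358 = 1

GCD = 1, x = -39, y = 34


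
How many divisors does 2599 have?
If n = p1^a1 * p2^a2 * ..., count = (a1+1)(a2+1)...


2599 = 23^1 × 113^1
d(2599) = (1+1) × (1+1) = 4

4 divisors


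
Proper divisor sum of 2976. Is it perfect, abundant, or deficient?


Proper divisors: 1, 2, 3, 4, 6, 8, 12, 16, 24, 31, 32, 48, 62, 93, 96, 124, 186, 248, 372, 496, 744, 992, 1488
Sum = 1 + 2 + 3 + 4 + 6 + 8 + 12 + 16 + 24 + 31 + 32 + 48 + 62 + 93 + 96 + 124 + 186 + 248 + 372 + 496 + 744 + 992 + 1488 = 5088
5088 > 2976 → abundant

s(2976) = 5088 (abundant)


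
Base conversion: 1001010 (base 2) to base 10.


1001010 (base 2) = 74 (decimal)
74 (decimal) = 74 (base 10)


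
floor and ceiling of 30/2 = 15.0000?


30/2 = 15.0000
floor = 15
ceil = 15

floor = 15, ceil = 15


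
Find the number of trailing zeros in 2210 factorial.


floor(2210/5) = 442
floor(2210/25) = 88
floor(2210/125) = 17
floor(2210/625) = 3
Total = 550

550 trailing zeros


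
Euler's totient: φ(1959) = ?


1959 = 3 × 653
Prime factors: 3, 653
φ(1959) = 1959 × (1-1/3) × (1-1/653)
= 1959 × 2/3 × 652/653 = 1304

φ(1959) = 1304


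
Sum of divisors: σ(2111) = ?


Divisors of 2111: 1, 2111
Sum = 1 + 2111 = 2112

σ(2111) = 2112


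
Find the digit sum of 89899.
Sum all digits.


8 + 9 + 8 + 9 + 9 = 43


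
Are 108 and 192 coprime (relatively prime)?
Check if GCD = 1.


Euclidean algorithm:
192 = 1 * 108 + 84
108 = 1 * 84 + 24
84 = 3 * 24 + 12
24 = 2 * 12 + 0
GCD(108, 192) = 12

No, not coprime (GCD = 12)


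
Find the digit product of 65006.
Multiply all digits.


6 × 5 × 0 × 0 × 6 = 0


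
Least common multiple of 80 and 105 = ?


GCD(80, 105) = 5
LCM = 80*105/5 = 8400/5 = 1680

LCM = 1680


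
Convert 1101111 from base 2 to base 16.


1101111 (base 2) = 111 (decimal)
111 (decimal) = 6F (base 16)


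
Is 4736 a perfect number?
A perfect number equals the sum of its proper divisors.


Proper divisors of 4736: 1, 2, 4, 8, 16, 32, 37, 64, 74, 128, 148, 296, 592, 1184, 2368
Sum = 1 + 2 + 4 + 8 + 16 + 32 + 37 + 64 + 74 + 128 + 148 + 296 + 592 + 1184 + 2368 = 4954

No, 4736 is not perfect (4954 ≠ 4736)


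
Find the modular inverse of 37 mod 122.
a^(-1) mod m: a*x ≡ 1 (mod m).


Use the extended Euclidean algorithm on (122, 37); each row r = 122*s + 37*t:
r=122, s=1, t=0
r=37, s=0, t=1
q=3: r=11, s=1, t=-3   [122*(1) + 37*(-3) = 11]
q=3: r=4, s=-3, t=10   [122*(-3) + 37*(10) = 4]
q=2: r=3, s=7, t=-23   [122*(7) + 37*(-23) = 3]
q=1: r=1, s=-10, t=33   [122*(-10) + 37*(33) = 1]
q=3: r=0, s=37, t=-122   [122*(37) + 37*(-122) = 0]
GCD = 1 with t = 33, so 37*(33) ≡ 1 (mod 122)
Inverse = 33 mod 122 = 33
Check: 37 * 33 = 1221 ≡ 1 (mod 122)

37^(-1) ≡ 33 (mod 122)


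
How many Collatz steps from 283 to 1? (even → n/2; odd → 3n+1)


283 → 850 → 425 → 1276 → 638 → 319 → 958 → 479 → 1438 → 719 → 2158 → 1079 → 3238 → 1619 → 4858 → 2429 → 7288 → 3644 → 1822 → 911 → 2734 → 1367 → 4102 → 2051 → 6154 → 3077 → 9232 → 4616 → 2308 → 1154 → 577 → 1732 → 866 → 433 → 1300 → 650 → 325 → 976 → 488 → 244 → 122 → 61 → 184 → 92 → 46 → 23 → 70 → 35 → 106 → 53 → 160 → 80 → 40 → 20 → 10 → 5 → 16 → 8 → 4 → 2 → 1
Total steps = 60

60 steps


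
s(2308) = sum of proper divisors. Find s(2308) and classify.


Proper divisors: 1, 2, 4, 577, 1154
Sum = 1 + 2 + 4 + 577 + 1154 = 1738
1738 < 2308 → deficient

s(2308) = 1738 (deficient)


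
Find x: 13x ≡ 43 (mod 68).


GCD(13, 68) = 1, unique solution
a^(-1) mod 68 = 21
x = 21 * 43 mod 68 = 19

x ≡ 19 (mod 68)


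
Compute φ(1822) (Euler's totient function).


1822 = 2 × 911
Prime factors: 2, 911
φ(1822) = 1822 × (1-1/2) × (1-1/911)
= 1822 × 1/2 × 910/911 = 910

φ(1822) = 910


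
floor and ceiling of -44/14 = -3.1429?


-44/14 = -3.1429
floor = -4
ceil = -3

floor = -4, ceil = -3


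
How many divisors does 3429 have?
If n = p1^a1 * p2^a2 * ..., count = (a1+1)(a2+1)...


3429 = 3^3 × 127^1
d(3429) = (3+1) × (1+1) = 8

8 divisors


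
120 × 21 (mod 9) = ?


120 × 21 = 2520
2520 mod 9 = 0


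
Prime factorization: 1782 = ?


1782 / 2 = 891
891 / 3 = 297
297 / 3 = 99
99 / 3 = 33
33 / 3 = 11
11 / 11 = 1
1782 = 2 × 3^4 × 11


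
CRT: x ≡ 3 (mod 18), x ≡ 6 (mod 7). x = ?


M = 18*7 = 126
M1 = M/18 = 7, M2 = M/7 = 18
M1^(-1) mod 18 = 13, M2^(-1) mod 7 = 2
x = 3*7*13 + 6*18*2 = 489
489 mod 126 = 111
Check: 111 mod 18 = 3 ✓, 111 mod 7 = 6 ✓

x ≡ 111 (mod 126)


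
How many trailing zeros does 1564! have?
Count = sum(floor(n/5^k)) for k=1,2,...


floor(1564/5) = 312
floor(1564/25) = 62
floor(1564/125) = 12
floor(1564/625) = 2
Total = 388

388 trailing zeros


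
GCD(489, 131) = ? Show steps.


489 = 3 * 131 + 96
131 = 1 * 96 + 35
96 = 2 * 35 + 26
35 = 1 * 26 + 9
26 = 2 * 9 + 8
9 = 1 * 8 + 1
8 = 8 * 1 + 0
GCD = 1


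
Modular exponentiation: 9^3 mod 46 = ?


9^1 mod 46 = 9
9^2 mod 46 = 35
9^3 mod 46 = 39


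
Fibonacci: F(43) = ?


Sequence: 1, 1, 2, 3, 5, 8, 13, 21, 34, 55, 89, 144, 233, 377, 610, 987, 1597, 2584, 4181, 6765, 10946, 17711, 28657, 46368, 75025, 121393, 196418, 317811, 514229, 832040, 1346269, 2178309, 3524578, 5702887, 9227465, 14930352, 24157817, 39088169, 63245986, 102334155, 165580141, 267914296, 433494437
F(43) = 433494437


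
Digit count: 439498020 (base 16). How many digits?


439498020 in base 16 = 1A323524
Number of digits = 8

8 digits (base 16)


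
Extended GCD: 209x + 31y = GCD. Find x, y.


Tabular extended Euclidean (each row: r = 209*s + 31*t):
r=209, s=1, t=0
r=31, s=0, t=1
q=6: r=23, s=1, t=-6   [209*(1) + 31*(-6) = 23]
q=1: r=8, s=-1, t=7   [209*(-1) + 31*(7) = 8]
q=2: r=7, s=3, t=-20   [209*(3) + 31*(-20) = 7]
q=1: r=1, s=-4, t=27   [209*(-4) + 31*(27) = 1]
q=7: r=0, s=31, t=-209   [209*(31) + 31*(-209) = 0]
GCD = 1; from the row with r=1: x=-4, y=27
Check: 209*(-4) + 31*(27) = -836 + 837 = 1

GCD = 1, x = -4, y = 27


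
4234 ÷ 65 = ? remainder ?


4234 = 65 * 65 + 9
Check: 4225 + 9 = 4234

q = 65, r = 9


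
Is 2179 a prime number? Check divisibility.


Check divisors up to sqrt(2179) = 46.6798
No divisors found.
2179 is prime.

Yes, 2179 is prime


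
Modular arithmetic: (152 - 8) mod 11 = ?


152 - 8 = 144
144 mod 11 = 1


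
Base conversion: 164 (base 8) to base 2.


164 (base 8) = 116 (decimal)
116 (decimal) = 1110100 (base 2)


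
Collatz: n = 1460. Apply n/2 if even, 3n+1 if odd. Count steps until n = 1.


1460 → 730 → 365 → 1096 → 548 → 274 → 137 → 412 → 206 → 103 → 310 → 155 → 466 → 233 → 700 → 350 → 175 → 526 → 263 → 790 → 395 → 1186 → 593 → 1780 → 890 → 445 → 1336 → 668 → 334 → 167 → 502 → 251 → 754 → 377 → 1132 → 566 → 283 → 850 → 425 → 1276 → 638 → 319 → 958 → 479 → 1438 → 719 → 2158 → 1079 → 3238 → 1619 → 4858 → 2429 → 7288 → 3644 → 1822 → 911 → 2734 → 1367 → 4102 → 2051 → 6154 → 3077 → 9232 → 4616 → 2308 → 1154 → 577 → 1732 → 866 → 433 → 1300 → 650 → 325 → 976 → 488 → 244 → 122 → 61 → 184 → 92 → 46 → 23 → 70 → 35 → 106 → 53 → 160 → 80 → 40 → 20 → 10 → 5 → 16 → 8 → 4 → 2 → 1
Total steps = 96

96 steps


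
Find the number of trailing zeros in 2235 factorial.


floor(2235/5) = 447
floor(2235/25) = 89
floor(2235/125) = 17
floor(2235/625) = 3
Total = 556

556 trailing zeros


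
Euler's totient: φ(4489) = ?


4489 = 67^2
Prime factors: 67
φ(4489) = 4489 × (1-1/67)
= 4489 × 66/67 = 4422

φ(4489) = 4422


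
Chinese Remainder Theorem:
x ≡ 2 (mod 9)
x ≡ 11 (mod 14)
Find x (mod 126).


M = 9*14 = 126
M1 = M/9 = 14, M2 = M/14 = 9
M1^(-1) mod 9 = 2, M2^(-1) mod 14 = 11
x = 2*14*2 + 11*9*11 = 1145
1145 mod 126 = 11
Check: 11 mod 9 = 2 ✓, 11 mod 14 = 11 ✓

x ≡ 11 (mod 126)


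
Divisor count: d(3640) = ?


3640 = 2^3 × 5^1 × 7^1 × 13^1
d(3640) = (3+1) × (1+1) × (1+1) × (1+1) = 32

32 divisors


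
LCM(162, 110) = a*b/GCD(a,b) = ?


GCD(162, 110) = 2
LCM = 162*110/2 = 17820/2 = 8910

LCM = 8910


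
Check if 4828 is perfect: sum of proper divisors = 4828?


Proper divisors of 4828: 1, 2, 4, 17, 34, 68, 71, 142, 284, 1207, 2414
Sum = 1 + 2 + 4 + 17 + 34 + 68 + 71 + 142 + 284 + 1207 + 2414 = 4244

No, 4828 is not perfect (4244 ≠ 4828)


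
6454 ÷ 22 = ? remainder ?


6454 = 22 * 293 + 8
Check: 6446 + 8 = 6454

q = 293, r = 8


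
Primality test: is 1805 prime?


1805 / 5 = 361 (exact division)
1805 is NOT prime.

No, 1805 is not prime


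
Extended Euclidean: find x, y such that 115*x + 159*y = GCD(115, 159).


Tabular extended Euclidean (each row: r = 115*s + 159*t):
r=115, s=1, t=0
r=159, s=0, t=1
q=0: r=115, s=1, t=0   [115*(1) + 159*(0) = 115]
q=1: r=44, s=-1, t=1   [115*(-1) + 159*(1) = 44]
q=2: r=27, s=3, t=-2   [115*(3) + 159*(-2) = 27]
q=1: r=17, s=-4, t=3   [115*(-4) + 159*(3) = 17]
q=1: r=10, s=7, t=-5   [115*(7) + 159*(-5) = 10]
q=1: r=7, s=-11, t=8   [115*(-11) + 159*(8) = 7]
q=1: r=3, s=18, t=-13   [115*(18) + 159*(-13) = 3]
q=2: r=1, s=-47, t=34   [115*(-47) + 159*(34) = 1]
q=3: r=0, s=159, t=-115   [115*(159) + 159*(-115) = 0]
GCD = 1; from the row with r=1: x=-47, y=34
Check: 115*(-47) + 159*(34) = -5405 + 5406 = 1

GCD = 1, x = -47, y = 34


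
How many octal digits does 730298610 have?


730298610 in base 8 = 5341674362
Number of digits = 10

10 digits (base 8)


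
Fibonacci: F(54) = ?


Sequence: 1, 1, 2, 3, 5, 8, 13, 21, 34, 55, 89, 144, 233, 377, 610, 987, 1597, 2584, 4181, 6765, 10946, 17711, 28657, 46368, 75025, 121393, 196418, 317811, 514229, 832040, 1346269, 2178309, 3524578, 5702887, 9227465, 14930352, 24157817, 39088169, 63245986, 102334155, 165580141, 267914296, 433494437, 701408733, 1134903170, 1836311903, 2971215073, 4807526976, 7778742049, 12586269025, 20365011074, 32951280099, 53316291173, 86267571272
F(54) = 86267571272


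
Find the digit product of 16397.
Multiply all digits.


1 × 6 × 3 × 9 × 7 = 1134


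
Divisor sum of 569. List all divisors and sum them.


Divisors of 569: 1, 569
Sum = 1 + 569 = 570

σ(569) = 570


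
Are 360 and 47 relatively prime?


Euclidean algorithm:
360 = 7 * 47 + 31
47 = 1 * 31 + 16
31 = 1 * 16 + 15
16 = 1 * 15 + 1
15 = 15 * 1 + 0
GCD(360, 47) = 1

Yes, coprime (GCD = 1)


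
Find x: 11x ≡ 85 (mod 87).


GCD(11, 87) = 1, unique solution
a^(-1) mod 87 = 8
x = 8 * 85 mod 87 = 71

x ≡ 71 (mod 87)


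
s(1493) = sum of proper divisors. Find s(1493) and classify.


Proper divisors: 1
Sum = 1 = 1
1 < 1493 → deficient

s(1493) = 1 (deficient)


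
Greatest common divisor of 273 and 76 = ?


273 = 3 * 76 + 45
76 = 1 * 45 + 31
45 = 1 * 31 + 14
31 = 2 * 14 + 3
14 = 4 * 3 + 2
3 = 1 * 2 + 1
2 = 2 * 1 + 0
GCD = 1


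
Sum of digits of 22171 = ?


2 + 2 + 1 + 7 + 1 = 13


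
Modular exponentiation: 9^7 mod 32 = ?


9^1 mod 32 = 9
9^2 mod 32 = 17
9^3 mod 32 = 25
9^4 mod 32 = 1
9^5 mod 32 = 9
9^6 mod 32 = 17
9^7 mod 32 = 25


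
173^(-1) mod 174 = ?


Use the extended Euclidean algorithm on (174, 173); each row r = 174*s + 173*t:
r=174, s=1, t=0
r=173, s=0, t=1
q=1: r=1, s=1, t=-1   [174*(1) + 173*(-1) = 1]
q=173: r=0, s=-173, t=174   [174*(-173) + 173*(174) = 0]
GCD = 1 with t = -1, so 173*(-1) ≡ 1 (mod 174)
Inverse = -1 mod 174 = 173
Check: 173 * 173 = 29929 ≡ 1 (mod 174)

173^(-1) ≡ 173 (mod 174)


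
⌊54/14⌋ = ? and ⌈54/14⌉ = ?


54/14 = 3.8571
floor = 3
ceil = 4

floor = 3, ceil = 4


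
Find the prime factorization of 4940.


4940 / 2 = 2470
2470 / 2 = 1235
1235 / 5 = 247
247 / 13 = 19
19 / 19 = 1
4940 = 2^2 × 5 × 13 × 19


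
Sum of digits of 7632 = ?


7 + 6 + 3 + 2 = 18


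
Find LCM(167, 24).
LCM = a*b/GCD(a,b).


GCD(167, 24) = 1
LCM = 167*24/1 = 4008/1 = 4008

LCM = 4008


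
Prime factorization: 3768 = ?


3768 / 2 = 1884
1884 / 2 = 942
942 / 2 = 471
471 / 3 = 157
157 / 157 = 1
3768 = 2^3 × 3 × 157


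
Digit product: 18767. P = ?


1 × 8 × 7 × 6 × 7 = 2352


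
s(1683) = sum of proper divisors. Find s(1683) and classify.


Proper divisors: 1, 3, 9, 11, 17, 33, 51, 99, 153, 187, 561
Sum = 1 + 3 + 9 + 11 + 17 + 33 + 51 + 99 + 153 + 187 + 561 = 1125
1125 < 1683 → deficient

s(1683) = 1125 (deficient)


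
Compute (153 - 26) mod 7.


153 - 26 = 127
127 mod 7 = 1


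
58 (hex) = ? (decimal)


58 (base 16) = 88 (decimal)
88 (decimal) = 88 (base 10)


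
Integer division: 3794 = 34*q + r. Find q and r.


3794 = 34 * 111 + 20
Check: 3774 + 20 = 3794

q = 111, r = 20


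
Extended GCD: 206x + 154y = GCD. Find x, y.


Tabular extended Euclidean (each row: r = 206*s + 154*t):
r=206, s=1, t=0
r=154, s=0, t=1
q=1: r=52, s=1, t=-1   [206*(1) + 154*(-1) = 52]
q=2: r=50, s=-2, t=3   [206*(-2) + 154*(3) = 50]
q=1: r=2, s=3, t=-4   [206*(3) + 154*(-4) = 2]
q=25: r=0, s=-77, t=103   [206*(-77) + 154*(103) = 0]
GCD = 2; from the row with r=2: x=3, y=-4
Check: 206*(3) + 154*(-4) = 618 - 616 = 2

GCD = 2, x = 3, y = -4


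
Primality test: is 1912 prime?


1912 / 2 = 956 (exact division)
1912 is NOT prime.

No, 1912 is not prime


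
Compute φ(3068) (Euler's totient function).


3068 = 2^2 × 13 × 59
Prime factors: 2, 13, 59
φ(3068) = 3068 × (1-1/2) × (1-1/13) × (1-1/59)
= 3068 × 1/2 × 12/13 × 58/59 = 1392

φ(3068) = 1392


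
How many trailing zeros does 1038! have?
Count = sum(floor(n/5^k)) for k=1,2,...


floor(1038/5) = 207
floor(1038/25) = 41
floor(1038/125) = 8
floor(1038/625) = 1
Total = 257

257 trailing zeros


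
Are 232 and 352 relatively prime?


Euclidean algorithm:
352 = 1 * 232 + 120
232 = 1 * 120 + 112
120 = 1 * 112 + 8
112 = 14 * 8 + 0
GCD(232, 352) = 8

No, not coprime (GCD = 8)


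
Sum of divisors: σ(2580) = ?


Divisors of 2580: 1, 2, 3, 4, 5, 6, 10, 12, 15, 20, 30, 43, 60, 86, 129, 172, 215, 258, 430, 516, 645, 860, 1290, 2580
Sum = 1 + 2 + 3 + 4 + 5 + 6 + 10 + 12 + 15 + 20 + 30 + 43 + 60 + 86 + 129 + 172 + 215 + 258 + 430 + 516 + 645 + 860 + 1290 + 2580 = 7392

σ(2580) = 7392


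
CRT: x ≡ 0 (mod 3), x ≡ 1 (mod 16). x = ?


M = 3*16 = 48
M1 = M/3 = 16, M2 = M/16 = 3
M1^(-1) mod 3 = 1, M2^(-1) mod 16 = 11
x = 0*16*1 + 1*3*11 = 33
33 mod 48 = 33
Check: 33 mod 3 = 0 ✓, 33 mod 16 = 1 ✓

x ≡ 33 (mod 48)


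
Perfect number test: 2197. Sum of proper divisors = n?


Proper divisors of 2197: 1, 13, 169
Sum = 1 + 13 + 169 = 183

No, 2197 is not perfect (183 ≠ 2197)


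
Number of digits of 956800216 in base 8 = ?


956800216 in base 8 = 7101716330
Number of digits = 10

10 digits (base 8)


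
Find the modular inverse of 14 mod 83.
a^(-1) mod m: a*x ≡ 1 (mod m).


Use the extended Euclidean algorithm on (83, 14); each row r = 83*s + 14*t:
r=83, s=1, t=0
r=14, s=0, t=1
q=5: r=13, s=1, t=-5   [83*(1) + 14*(-5) = 13]
q=1: r=1, s=-1, t=6   [83*(-1) + 14*(6) = 1]
q=13: r=0, s=14, t=-83   [83*(14) + 14*(-83) = 0]
GCD = 1 with t = 6, so 14*(6) ≡ 1 (mod 83)
Inverse = 6 mod 83 = 6
Check: 14 * 6 = 84 ≡ 1 (mod 83)

14^(-1) ≡ 6 (mod 83)


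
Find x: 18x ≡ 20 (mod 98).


GCD(18, 98) = 2 divides 20
Divide: 9x ≡ 10 (mod 49)
x ≡ 12 (mod 49)


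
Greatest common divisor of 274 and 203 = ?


274 = 1 * 203 + 71
203 = 2 * 71 + 61
71 = 1 * 61 + 10
61 = 6 * 10 + 1
10 = 10 * 1 + 0
GCD = 1


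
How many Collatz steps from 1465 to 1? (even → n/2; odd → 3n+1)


1465 → 4396 → 2198 → 1099 → 3298 → 1649 → 4948 → 2474 → 1237 → 3712 → 1856 → 928 → 464 → 232 → 116 → 58 → 29 → 88 → 44 → 22 → 11 → 34 → 17 → 52 → 26 → 13 → 40 → 20 → 10 → 5 → 16 → 8 → 4 → 2 → 1
Total steps = 34

34 steps


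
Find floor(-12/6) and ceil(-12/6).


-12/6 = -2.0000
floor = -2
ceil = -2

floor = -2, ceil = -2


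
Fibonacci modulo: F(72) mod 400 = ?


F(k) mod 400 for k=1..72:
1, 1, 2, 3, 5, 8, 13, 21, 34, 55, 89, 144, 233, 377, 210, 187, 397, 184, 181, 365, 146, 111, 257, 368, 225, 193, 18, 211, 229, 40, 269, 309, 178, 87, 265, 352, 217, 169, 386, 155, 141, 296, 37, 333, 370, 303, 273, 176, 49, 225, 274, 99, 373, 72, 45, 117, 162, 279, 41, 320, 361, 281, 242, 123, 365, 88, 53, 141, 194, 335, 129, 64
F(72) mod 400 = 64


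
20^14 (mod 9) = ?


20^1 mod 9 = 2
20^2 mod 9 = 4
20^3 mod 9 = 8
20^4 mod 9 = 7
20^5 mod 9 = 5
20^6 mod 9 = 1
20^7 mod 9 = 2
20^8 mod 9 = 4
20^9 mod 9 = 8
20^10 mod 9 = 7
20^11 mod 9 = 5
20^12 mod 9 = 1
20^13 mod 9 = 2
20^14 mod 9 = 4


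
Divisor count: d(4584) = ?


4584 = 2^3 × 3^1 × 191^1
d(4584) = (3+1) × (1+1) × (1+1) = 16

16 divisors


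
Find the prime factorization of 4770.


4770 / 2 = 2385
2385 / 3 = 795
795 / 3 = 265
265 / 5 = 53
53 / 53 = 1
4770 = 2 × 3^2 × 5 × 53


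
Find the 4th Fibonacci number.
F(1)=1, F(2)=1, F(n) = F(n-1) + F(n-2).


Sequence: 1, 1, 2, 3
F(4) = 3


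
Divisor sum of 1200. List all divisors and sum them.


Divisors of 1200: 1, 2, 3, 4, 5, 6, 8, 10, 12, 15, 16, 20, 24, 25, 30, 40, 48, 50, 60, 75, 80, 100, 120, 150, 200, 240, 300, 400, 600, 1200
Sum = 1 + 2 + 3 + 4 + 5 + 6 + 8 + 10 + 12 + 15 + 16 + 20 + 24 + 25 + 30 + 40 + 48 + 50 + 60 + 75 + 80 + 100 + 120 + 150 + 200 + 240 + 300 + 400 + 600 + 1200 = 3844

σ(1200) = 3844


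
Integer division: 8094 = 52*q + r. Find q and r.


8094 = 52 * 155 + 34
Check: 8060 + 34 = 8094

q = 155, r = 34


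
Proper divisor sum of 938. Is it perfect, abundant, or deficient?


Proper divisors: 1, 2, 7, 14, 67, 134, 469
Sum = 1 + 2 + 7 + 14 + 67 + 134 + 469 = 694
694 < 938 → deficient

s(938) = 694 (deficient)


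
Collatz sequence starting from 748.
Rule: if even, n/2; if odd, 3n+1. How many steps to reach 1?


748 → 374 → 187 → 562 → 281 → 844 → 422 → 211 → 634 → 317 → 952 → 476 → 238 → 119 → 358 → 179 → 538 → 269 → 808 → 404 → 202 → 101 → 304 → 152 → 76 → 38 → 19 → 58 → 29 → 88 → 44 → 22 → 11 → 34 → 17 → 52 → 26 → 13 → 40 → 20 → 10 → 5 → 16 → 8 → 4 → 2 → 1
Total steps = 46

46 steps


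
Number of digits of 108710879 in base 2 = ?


108710879 in base 2 = 110011110101100101111011111
Number of digits = 27

27 digits (base 2)


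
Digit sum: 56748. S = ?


5 + 6 + 7 + 4 + 8 = 30


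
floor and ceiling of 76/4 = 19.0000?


76/4 = 19.0000
floor = 19
ceil = 19

floor = 19, ceil = 19


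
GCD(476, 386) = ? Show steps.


476 = 1 * 386 + 90
386 = 4 * 90 + 26
90 = 3 * 26 + 12
26 = 2 * 12 + 2
12 = 6 * 2 + 0
GCD = 2


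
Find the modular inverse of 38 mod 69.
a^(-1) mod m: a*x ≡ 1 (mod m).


Use the extended Euclidean algorithm on (69, 38); each row r = 69*s + 38*t:
r=69, s=1, t=0
r=38, s=0, t=1
q=1: r=31, s=1, t=-1   [69*(1) + 38*(-1) = 31]
q=1: r=7, s=-1, t=2   [69*(-1) + 38*(2) = 7]
q=4: r=3, s=5, t=-9   [69*(5) + 38*(-9) = 3]
q=2: r=1, s=-11, t=20   [69*(-11) + 38*(20) = 1]
q=3: r=0, s=38, t=-69   [69*(38) + 38*(-69) = 0]
GCD = 1 with t = 20, so 38*(20) ≡ 1 (mod 69)
Inverse = 20 mod 69 = 20
Check: 38 * 20 = 760 ≡ 1 (mod 69)

38^(-1) ≡ 20 (mod 69)


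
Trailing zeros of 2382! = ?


floor(2382/5) = 476
floor(2382/25) = 95
floor(2382/125) = 19
floor(2382/625) = 3
Total = 593

593 trailing zeros


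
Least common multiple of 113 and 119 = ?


GCD(113, 119) = 1
LCM = 113*119/1 = 13447/1 = 13447

LCM = 13447


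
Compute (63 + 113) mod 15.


63 + 113 = 176
176 mod 15 = 11


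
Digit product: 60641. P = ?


6 × 0 × 6 × 4 × 1 = 0


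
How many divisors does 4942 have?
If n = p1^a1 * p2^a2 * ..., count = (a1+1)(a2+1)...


4942 = 2^1 × 7^1 × 353^1
d(4942) = (1+1) × (1+1) × (1+1) = 8

8 divisors


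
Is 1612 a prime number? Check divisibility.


1612 / 2 = 806 (exact division)
1612 is NOT prime.

No, 1612 is not prime


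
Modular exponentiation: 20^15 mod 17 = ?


20^1 mod 17 = 3
20^2 mod 17 = 9
20^3 mod 17 = 10
20^4 mod 17 = 13
20^5 mod 17 = 5
20^6 mod 17 = 15
20^7 mod 17 = 11
20^8 mod 17 = 16
20^9 mod 17 = 14
20^10 mod 17 = 8
20^11 mod 17 = 7
20^12 mod 17 = 4
20^13 mod 17 = 12
20^14 mod 17 = 2
20^15 mod 17 = 6


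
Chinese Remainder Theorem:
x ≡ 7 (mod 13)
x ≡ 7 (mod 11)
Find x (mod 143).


M = 13*11 = 143
M1 = M/13 = 11, M2 = M/11 = 13
M1^(-1) mod 13 = 6, M2^(-1) mod 11 = 6
x = 7*11*6 + 7*13*6 = 1008
1008 mod 143 = 7
Check: 7 mod 13 = 7 ✓, 7 mod 11 = 7 ✓

x ≡ 7 (mod 143)


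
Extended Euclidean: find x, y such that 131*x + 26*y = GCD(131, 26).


Tabular extended Euclidean (each row: r = 131*s + 26*t):
r=131, s=1, t=0
r=26, s=0, t=1
q=5: r=1, s=1, t=-5   [131*(1) + 26*(-5) = 1]
q=26: r=0, s=-26, t=131   [131*(-26) + 26*(131) = 0]
GCD = 1; from the row with r=1: x=1, y=-5
Check: 131*(1) + 26*(-5) = 131 - 130 = 1

GCD = 1, x = 1, y = -5


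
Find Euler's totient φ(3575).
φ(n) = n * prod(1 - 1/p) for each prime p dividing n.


3575 = 5^2 × 11 × 13
Prime factors: 5, 11, 13
φ(3575) = 3575 × (1-1/5) × (1-1/11) × (1-1/13)
= 3575 × 4/5 × 10/11 × 12/13 = 2400

φ(3575) = 2400


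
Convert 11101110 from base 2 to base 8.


11101110 (base 2) = 238 (decimal)
238 (decimal) = 356 (base 8)


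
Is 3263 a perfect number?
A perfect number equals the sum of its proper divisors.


Proper divisors of 3263: 1, 13, 251
Sum = 1 + 13 + 251 = 265

No, 3263 is not perfect (265 ≠ 3263)


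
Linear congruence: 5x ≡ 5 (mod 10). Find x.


GCD(5, 10) = 5 divides 5
Divide: 1x ≡ 1 (mod 2)
x ≡ 1 (mod 2)


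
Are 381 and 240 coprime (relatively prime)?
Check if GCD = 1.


Euclidean algorithm:
381 = 1 * 240 + 141
240 = 1 * 141 + 99
141 = 1 * 99 + 42
99 = 2 * 42 + 15
42 = 2 * 15 + 12
15 = 1 * 12 + 3
12 = 4 * 3 + 0
GCD(381, 240) = 3

No, not coprime (GCD = 3)


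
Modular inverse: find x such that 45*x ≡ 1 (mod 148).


Use the extended Euclidean algorithm on (148, 45); each row r = 148*s + 45*t:
r=148, s=1, t=0
r=45, s=0, t=1
q=3: r=13, s=1, t=-3   [148*(1) + 45*(-3) = 13]
q=3: r=6, s=-3, t=10   [148*(-3) + 45*(10) = 6]
q=2: r=1, s=7, t=-23   [148*(7) + 45*(-23) = 1]
q=6: r=0, s=-45, t=148   [148*(-45) + 45*(148) = 0]
GCD = 1 with t = -23, so 45*(-23) ≡ 1 (mod 148)
Inverse = -23 mod 148 = 125
Check: 45 * 125 = 5625 ≡ 1 (mod 148)

45^(-1) ≡ 125 (mod 148)


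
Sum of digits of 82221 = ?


8 + 2 + 2 + 2 + 1 = 15


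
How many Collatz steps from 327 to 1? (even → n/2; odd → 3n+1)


327 → 982 → 491 → 1474 → 737 → 2212 → 1106 → 553 → 1660 → 830 → 415 → 1246 → 623 → 1870 → 935 → 2806 → 1403 → 4210 → 2105 → 6316 → 3158 → 1579 → 4738 → 2369 → 7108 → 3554 → 1777 → 5332 → 2666 → 1333 → 4000 → 2000 → 1000 → 500 → 250 → 125 → 376 → 188 → 94 → 47 → 142 → 71 → 214 → 107 → 322 → 161 → 484 → 242 → 121 → 364 → 182 → 91 → 274 → 137 → 412 → 206 → 103 → 310 → 155 → 466 → 233 → 700 → 350 → 175 → 526 → 263 → 790 → 395 → 1186 → 593 → 1780 → 890 → 445 → 1336 → 668 → 334 → 167 → 502 → 251 → 754 → 377 → 1132 → 566 → 283 → 850 → 425 → 1276 → 638 → 319 → 958 → 479 → 1438 → 719 → 2158 → 1079 → 3238 → 1619 → 4858 → 2429 → 7288 → 3644 → 1822 → 911 → 2734 → 1367 → 4102 → 2051 → 6154 → 3077 → 9232 → 4616 → 2308 → 1154 → 577 → 1732 → 866 → 433 → 1300 → 650 → 325 → 976 → 488 → 244 → 122 → 61 → 184 → 92 → 46 → 23 → 70 → 35 → 106 → 53 → 160 → 80 → 40 → 20 → 10 → 5 → 16 → 8 → 4 → 2 → 1
Total steps = 143

143 steps


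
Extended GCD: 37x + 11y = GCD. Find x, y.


Tabular extended Euclidean (each row: r = 37*s + 11*t):
r=37, s=1, t=0
r=11, s=0, t=1
q=3: r=4, s=1, t=-3   [37*(1) + 11*(-3) = 4]
q=2: r=3, s=-2, t=7   [37*(-2) + 11*(7) = 3]
q=1: r=1, s=3, t=-10   [37*(3) + 11*(-10) = 1]
q=3: r=0, s=-11, t=37   [37*(-11) + 11*(37) = 0]
GCD = 1; from the row with r=1: x=3, y=-10
Check: 37*(3) + 11*(-10) = 111 - 110 = 1

GCD = 1, x = 3, y = -10


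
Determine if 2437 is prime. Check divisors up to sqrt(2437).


Check divisors up to sqrt(2437) = 49.3660
No divisors found.
2437 is prime.

Yes, 2437 is prime


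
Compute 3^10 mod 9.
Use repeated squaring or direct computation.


3^1 mod 9 = 3
3^2 mod 9 = 0
3^3 mod 9 = 0
3^4 mod 9 = 0
3^5 mod 9 = 0
3^6 mod 9 = 0
3^7 mod 9 = 0
3^8 mod 9 = 0
3^9 mod 9 = 0
3^10 mod 9 = 0


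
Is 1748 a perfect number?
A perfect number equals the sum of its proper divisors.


Proper divisors of 1748: 1, 2, 4, 19, 23, 38, 46, 76, 92, 437, 874
Sum = 1 + 2 + 4 + 19 + 23 + 38 + 46 + 76 + 92 + 437 + 874 = 1612

No, 1748 is not perfect (1612 ≠ 1748)


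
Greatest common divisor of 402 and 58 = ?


402 = 6 * 58 + 54
58 = 1 * 54 + 4
54 = 13 * 4 + 2
4 = 2 * 2 + 0
GCD = 2


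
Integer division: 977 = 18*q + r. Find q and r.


977 = 18 * 54 + 5
Check: 972 + 5 = 977

q = 54, r = 5


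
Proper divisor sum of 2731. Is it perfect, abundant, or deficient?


Proper divisors: 1
Sum = 1 = 1
1 < 2731 → deficient

s(2731) = 1 (deficient)


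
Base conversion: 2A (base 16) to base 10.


2A (base 16) = 42 (decimal)
42 (decimal) = 42 (base 10)


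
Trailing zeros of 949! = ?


floor(949/5) = 189
floor(949/25) = 37
floor(949/125) = 7
floor(949/625) = 1
Total = 234

234 trailing zeros


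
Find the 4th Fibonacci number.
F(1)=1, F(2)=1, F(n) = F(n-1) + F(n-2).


Sequence: 1, 1, 2, 3
F(4) = 3


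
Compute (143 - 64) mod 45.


143 - 64 = 79
79 mod 45 = 34


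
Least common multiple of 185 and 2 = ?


GCD(185, 2) = 1
LCM = 185*2/1 = 370/1 = 370

LCM = 370


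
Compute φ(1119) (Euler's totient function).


1119 = 3 × 373
Prime factors: 3, 373
φ(1119) = 1119 × (1-1/3) × (1-1/373)
= 1119 × 2/3 × 372/373 = 744

φ(1119) = 744


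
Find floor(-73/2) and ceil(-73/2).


-73/2 = -36.5000
floor = -37
ceil = -36

floor = -37, ceil = -36


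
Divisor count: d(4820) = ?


4820 = 2^2 × 5^1 × 241^1
d(4820) = (2+1) × (1+1) × (1+1) = 12

12 divisors


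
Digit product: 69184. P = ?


6 × 9 × 1 × 8 × 4 = 1728


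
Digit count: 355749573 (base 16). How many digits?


355749573 in base 16 = 15344EC5
Number of digits = 8

8 digits (base 16)


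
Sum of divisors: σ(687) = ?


Divisors of 687: 1, 3, 229, 687
Sum = 1 + 3 + 229 + 687 = 920

σ(687) = 920


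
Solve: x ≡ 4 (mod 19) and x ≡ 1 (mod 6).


M = 19*6 = 114
M1 = M/19 = 6, M2 = M/6 = 19
M1^(-1) mod 19 = 16, M2^(-1) mod 6 = 1
x = 4*6*16 + 1*19*1 = 403
403 mod 114 = 61
Check: 61 mod 19 = 4 ✓, 61 mod 6 = 1 ✓

x ≡ 61 (mod 114)


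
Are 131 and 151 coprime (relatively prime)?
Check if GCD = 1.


Euclidean algorithm:
151 = 1 * 131 + 20
131 = 6 * 20 + 11
20 = 1 * 11 + 9
11 = 1 * 9 + 2
9 = 4 * 2 + 1
2 = 2 * 1 + 0
GCD(131, 151) = 1

Yes, coprime (GCD = 1)


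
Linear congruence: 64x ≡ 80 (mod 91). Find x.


GCD(64, 91) = 1, unique solution
a^(-1) mod 91 = 64
x = 64 * 80 mod 91 = 24

x ≡ 24 (mod 91)


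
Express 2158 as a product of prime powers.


2158 / 2 = 1079
1079 / 13 = 83
83 / 83 = 1
2158 = 2 × 13 × 83


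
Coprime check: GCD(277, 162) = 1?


Euclidean algorithm:
277 = 1 * 162 + 115
162 = 1 * 115 + 47
115 = 2 * 47 + 21
47 = 2 * 21 + 5
21 = 4 * 5 + 1
5 = 5 * 1 + 0
GCD(277, 162) = 1

Yes, coprime (GCD = 1)


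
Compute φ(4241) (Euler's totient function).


4241 = 4241
Prime factors: 4241
φ(4241) = 4241 × (1-1/4241)
= 4241 × 4240/4241 = 4240

φ(4241) = 4240


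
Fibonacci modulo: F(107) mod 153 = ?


F(k) mod 153 for k=1..107:
1, 1, 2, 3, 5, 8, 13, 21, 34, 55, 89, 144, 80, 71, 151, 69, 67, 136, 50, 33, 83, 116, 46, 9, 55, 64, 119, 30, 149, 26, 22, 48, 70, 118, 35, 0, 35, 35, 70, 105, 22, 127, 149, 123, 119, 89, 55, 144, 46, 37, 83, 120, 50, 17, 67, 84, 151, 82, 80, 9, 89, 98, 34, 132, 13, 145, 5, 150, 2, 152, 1, 0, 1, 1, 2, 3, 5, 8, 13, 21, 34, 55, 89, 144, 80, 71, 151, 69, 67, 136, 50, 33, 83, 116, 46, 9, 55, 64, 119, 30, 149, 26, 22, 48, 70, 118, 35
F(107) mod 153 = 35


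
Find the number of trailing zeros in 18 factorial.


floor(18/5) = 3
Total = 3

3 trailing zeros


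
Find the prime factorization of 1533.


1533 / 3 = 511
511 / 7 = 73
73 / 73 = 1
1533 = 3 × 7 × 73
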